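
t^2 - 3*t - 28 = (t - 7)*(t + 4)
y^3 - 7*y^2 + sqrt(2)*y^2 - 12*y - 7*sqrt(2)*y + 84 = (y - 7)*(y - 2*sqrt(2))*(y + 3*sqrt(2))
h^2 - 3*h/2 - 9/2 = (h - 3)*(h + 3/2)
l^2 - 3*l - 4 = (l - 4)*(l + 1)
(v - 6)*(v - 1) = v^2 - 7*v + 6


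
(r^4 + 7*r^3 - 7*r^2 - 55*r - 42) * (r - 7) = r^5 - 56*r^3 - 6*r^2 + 343*r + 294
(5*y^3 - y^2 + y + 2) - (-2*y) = 5*y^3 - y^2 + 3*y + 2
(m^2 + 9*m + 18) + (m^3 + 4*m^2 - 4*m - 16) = m^3 + 5*m^2 + 5*m + 2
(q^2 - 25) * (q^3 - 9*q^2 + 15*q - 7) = q^5 - 9*q^4 - 10*q^3 + 218*q^2 - 375*q + 175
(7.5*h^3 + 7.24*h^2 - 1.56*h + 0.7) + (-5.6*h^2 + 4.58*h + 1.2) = 7.5*h^3 + 1.64*h^2 + 3.02*h + 1.9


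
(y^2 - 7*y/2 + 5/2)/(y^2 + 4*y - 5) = (y - 5/2)/(y + 5)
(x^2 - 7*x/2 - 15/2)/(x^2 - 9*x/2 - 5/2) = (2*x + 3)/(2*x + 1)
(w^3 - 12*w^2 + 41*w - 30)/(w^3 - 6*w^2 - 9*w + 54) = (w^2 - 6*w + 5)/(w^2 - 9)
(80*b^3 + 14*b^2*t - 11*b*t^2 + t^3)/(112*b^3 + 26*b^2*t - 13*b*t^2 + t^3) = (-5*b + t)/(-7*b + t)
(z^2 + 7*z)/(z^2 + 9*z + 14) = z/(z + 2)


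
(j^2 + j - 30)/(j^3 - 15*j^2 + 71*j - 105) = (j + 6)/(j^2 - 10*j + 21)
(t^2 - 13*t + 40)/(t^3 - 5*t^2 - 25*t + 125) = (t - 8)/(t^2 - 25)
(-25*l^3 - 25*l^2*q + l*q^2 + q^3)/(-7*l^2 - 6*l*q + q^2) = (-25*l^2 + q^2)/(-7*l + q)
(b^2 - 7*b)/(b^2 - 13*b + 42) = b/(b - 6)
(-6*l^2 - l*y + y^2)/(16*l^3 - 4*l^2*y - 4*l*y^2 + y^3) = (-3*l + y)/(8*l^2 - 6*l*y + y^2)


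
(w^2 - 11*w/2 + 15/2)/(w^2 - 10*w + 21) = (w - 5/2)/(w - 7)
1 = 1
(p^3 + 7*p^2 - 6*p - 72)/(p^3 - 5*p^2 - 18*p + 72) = (p + 6)/(p - 6)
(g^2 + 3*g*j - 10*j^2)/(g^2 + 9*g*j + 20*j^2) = (g - 2*j)/(g + 4*j)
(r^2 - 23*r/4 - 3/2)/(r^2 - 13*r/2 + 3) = (4*r + 1)/(2*(2*r - 1))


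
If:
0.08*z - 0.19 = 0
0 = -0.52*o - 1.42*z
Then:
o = -6.49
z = 2.38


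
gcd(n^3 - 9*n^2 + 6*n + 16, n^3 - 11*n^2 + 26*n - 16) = n^2 - 10*n + 16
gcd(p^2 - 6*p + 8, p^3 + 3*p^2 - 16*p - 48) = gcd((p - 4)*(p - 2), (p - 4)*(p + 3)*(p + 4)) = p - 4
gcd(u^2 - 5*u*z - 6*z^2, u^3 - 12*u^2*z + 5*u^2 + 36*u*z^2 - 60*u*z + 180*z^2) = -u + 6*z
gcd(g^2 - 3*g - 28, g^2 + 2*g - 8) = g + 4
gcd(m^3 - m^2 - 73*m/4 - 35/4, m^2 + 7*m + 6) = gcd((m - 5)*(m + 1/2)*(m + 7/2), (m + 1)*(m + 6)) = 1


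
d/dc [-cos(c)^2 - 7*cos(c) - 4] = (2*cos(c) + 7)*sin(c)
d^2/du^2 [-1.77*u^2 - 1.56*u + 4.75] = -3.54000000000000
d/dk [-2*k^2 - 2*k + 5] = -4*k - 2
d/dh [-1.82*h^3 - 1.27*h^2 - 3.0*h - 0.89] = -5.46*h^2 - 2.54*h - 3.0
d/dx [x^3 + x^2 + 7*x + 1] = 3*x^2 + 2*x + 7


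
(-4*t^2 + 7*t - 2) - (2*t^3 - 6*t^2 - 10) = -2*t^3 + 2*t^2 + 7*t + 8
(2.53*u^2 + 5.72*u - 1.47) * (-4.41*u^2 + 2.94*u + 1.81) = -11.1573*u^4 - 17.787*u^3 + 27.8788*u^2 + 6.0314*u - 2.6607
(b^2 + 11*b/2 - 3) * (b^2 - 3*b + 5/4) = b^4 + 5*b^3/2 - 73*b^2/4 + 127*b/8 - 15/4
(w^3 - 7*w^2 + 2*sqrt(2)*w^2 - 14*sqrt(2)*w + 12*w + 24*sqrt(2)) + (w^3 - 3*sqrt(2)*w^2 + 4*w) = 2*w^3 - 7*w^2 - sqrt(2)*w^2 - 14*sqrt(2)*w + 16*w + 24*sqrt(2)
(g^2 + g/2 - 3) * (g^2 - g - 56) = g^4 - g^3/2 - 119*g^2/2 - 25*g + 168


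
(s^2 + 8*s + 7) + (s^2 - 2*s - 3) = 2*s^2 + 6*s + 4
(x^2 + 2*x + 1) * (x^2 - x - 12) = x^4 + x^3 - 13*x^2 - 25*x - 12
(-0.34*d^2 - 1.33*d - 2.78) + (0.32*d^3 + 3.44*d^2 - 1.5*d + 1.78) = 0.32*d^3 + 3.1*d^2 - 2.83*d - 1.0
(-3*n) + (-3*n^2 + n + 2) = -3*n^2 - 2*n + 2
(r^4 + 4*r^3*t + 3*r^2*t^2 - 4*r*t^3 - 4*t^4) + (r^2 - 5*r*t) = r^4 + 4*r^3*t + 3*r^2*t^2 + r^2 - 4*r*t^3 - 5*r*t - 4*t^4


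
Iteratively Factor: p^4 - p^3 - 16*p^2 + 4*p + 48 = (p - 4)*(p^3 + 3*p^2 - 4*p - 12) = (p - 4)*(p + 2)*(p^2 + p - 6) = (p - 4)*(p + 2)*(p + 3)*(p - 2)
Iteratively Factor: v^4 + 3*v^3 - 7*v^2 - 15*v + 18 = (v + 3)*(v^3 - 7*v + 6) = (v - 2)*(v + 3)*(v^2 + 2*v - 3) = (v - 2)*(v - 1)*(v + 3)*(v + 3)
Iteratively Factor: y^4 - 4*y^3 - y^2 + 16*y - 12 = (y - 2)*(y^3 - 2*y^2 - 5*y + 6) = (y - 3)*(y - 2)*(y^2 + y - 2) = (y - 3)*(y - 2)*(y + 2)*(y - 1)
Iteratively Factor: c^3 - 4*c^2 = (c)*(c^2 - 4*c) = c*(c - 4)*(c)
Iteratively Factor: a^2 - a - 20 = (a - 5)*(a + 4)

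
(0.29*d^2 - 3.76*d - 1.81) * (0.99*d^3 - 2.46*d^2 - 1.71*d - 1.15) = 0.2871*d^5 - 4.4358*d^4 + 6.9618*d^3 + 10.5487*d^2 + 7.4191*d + 2.0815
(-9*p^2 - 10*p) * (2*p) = -18*p^3 - 20*p^2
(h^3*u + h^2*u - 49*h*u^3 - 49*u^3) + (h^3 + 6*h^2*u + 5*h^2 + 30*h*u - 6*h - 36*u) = h^3*u + h^3 + 7*h^2*u + 5*h^2 - 49*h*u^3 + 30*h*u - 6*h - 49*u^3 - 36*u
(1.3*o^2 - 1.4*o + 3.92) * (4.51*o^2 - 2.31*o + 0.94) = 5.863*o^4 - 9.317*o^3 + 22.1352*o^2 - 10.3712*o + 3.6848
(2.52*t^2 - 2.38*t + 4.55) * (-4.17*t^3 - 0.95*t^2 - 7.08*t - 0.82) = -10.5084*t^5 + 7.5306*t^4 - 34.5541*t^3 + 10.4615*t^2 - 30.2624*t - 3.731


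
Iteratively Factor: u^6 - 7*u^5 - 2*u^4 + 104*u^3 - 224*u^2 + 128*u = (u - 4)*(u^5 - 3*u^4 - 14*u^3 + 48*u^2 - 32*u) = (u - 4)^2*(u^4 + u^3 - 10*u^2 + 8*u) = u*(u - 4)^2*(u^3 + u^2 - 10*u + 8) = u*(u - 4)^2*(u - 1)*(u^2 + 2*u - 8) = u*(u - 4)^2*(u - 1)*(u + 4)*(u - 2)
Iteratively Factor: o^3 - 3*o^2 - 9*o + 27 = (o - 3)*(o^2 - 9) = (o - 3)*(o + 3)*(o - 3)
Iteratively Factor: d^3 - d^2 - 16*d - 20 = (d + 2)*(d^2 - 3*d - 10) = (d + 2)^2*(d - 5)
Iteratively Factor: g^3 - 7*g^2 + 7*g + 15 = (g - 5)*(g^2 - 2*g - 3) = (g - 5)*(g - 3)*(g + 1)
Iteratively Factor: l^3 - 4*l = (l)*(l^2 - 4) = l*(l - 2)*(l + 2)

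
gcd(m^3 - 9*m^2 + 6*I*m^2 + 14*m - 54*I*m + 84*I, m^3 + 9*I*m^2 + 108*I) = m + 6*I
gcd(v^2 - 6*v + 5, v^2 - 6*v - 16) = 1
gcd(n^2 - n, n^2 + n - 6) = 1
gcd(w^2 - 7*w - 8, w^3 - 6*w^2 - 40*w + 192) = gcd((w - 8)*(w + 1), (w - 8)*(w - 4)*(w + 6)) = w - 8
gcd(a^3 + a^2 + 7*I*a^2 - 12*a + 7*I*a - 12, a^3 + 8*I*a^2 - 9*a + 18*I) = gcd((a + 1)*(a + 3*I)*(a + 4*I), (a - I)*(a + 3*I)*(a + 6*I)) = a + 3*I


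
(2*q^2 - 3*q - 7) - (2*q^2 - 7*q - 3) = 4*q - 4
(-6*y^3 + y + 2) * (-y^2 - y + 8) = 6*y^5 + 6*y^4 - 49*y^3 - 3*y^2 + 6*y + 16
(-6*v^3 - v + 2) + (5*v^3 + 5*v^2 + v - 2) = -v^3 + 5*v^2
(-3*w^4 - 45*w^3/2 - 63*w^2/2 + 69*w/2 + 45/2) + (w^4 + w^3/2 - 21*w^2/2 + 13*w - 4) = -2*w^4 - 22*w^3 - 42*w^2 + 95*w/2 + 37/2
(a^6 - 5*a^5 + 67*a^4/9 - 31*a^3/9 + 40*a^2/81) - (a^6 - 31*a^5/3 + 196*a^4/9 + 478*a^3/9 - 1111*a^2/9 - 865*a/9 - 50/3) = 16*a^5/3 - 43*a^4/3 - 509*a^3/9 + 10039*a^2/81 + 865*a/9 + 50/3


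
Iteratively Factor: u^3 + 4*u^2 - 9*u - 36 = (u + 4)*(u^2 - 9) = (u + 3)*(u + 4)*(u - 3)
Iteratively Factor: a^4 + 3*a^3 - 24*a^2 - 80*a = (a + 4)*(a^3 - a^2 - 20*a) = (a + 4)^2*(a^2 - 5*a) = (a - 5)*(a + 4)^2*(a)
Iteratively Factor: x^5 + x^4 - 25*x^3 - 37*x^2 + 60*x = (x + 3)*(x^4 - 2*x^3 - 19*x^2 + 20*x) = (x + 3)*(x + 4)*(x^3 - 6*x^2 + 5*x) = (x - 1)*(x + 3)*(x + 4)*(x^2 - 5*x) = (x - 5)*(x - 1)*(x + 3)*(x + 4)*(x)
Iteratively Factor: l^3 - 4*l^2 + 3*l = (l)*(l^2 - 4*l + 3) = l*(l - 1)*(l - 3)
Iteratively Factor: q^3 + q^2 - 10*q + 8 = (q - 2)*(q^2 + 3*q - 4) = (q - 2)*(q + 4)*(q - 1)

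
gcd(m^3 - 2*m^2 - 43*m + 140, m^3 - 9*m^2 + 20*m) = m^2 - 9*m + 20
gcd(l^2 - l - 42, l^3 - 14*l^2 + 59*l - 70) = l - 7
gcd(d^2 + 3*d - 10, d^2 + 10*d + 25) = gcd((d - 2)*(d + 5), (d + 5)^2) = d + 5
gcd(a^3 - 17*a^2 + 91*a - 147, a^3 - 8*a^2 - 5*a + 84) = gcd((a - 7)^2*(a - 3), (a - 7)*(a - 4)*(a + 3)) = a - 7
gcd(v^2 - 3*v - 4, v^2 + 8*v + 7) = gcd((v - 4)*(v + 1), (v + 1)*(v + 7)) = v + 1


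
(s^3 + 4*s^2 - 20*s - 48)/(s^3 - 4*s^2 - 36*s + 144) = (s + 2)/(s - 6)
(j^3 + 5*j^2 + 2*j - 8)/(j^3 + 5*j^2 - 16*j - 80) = (j^2 + j - 2)/(j^2 + j - 20)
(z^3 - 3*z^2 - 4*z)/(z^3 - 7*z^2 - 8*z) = (z - 4)/(z - 8)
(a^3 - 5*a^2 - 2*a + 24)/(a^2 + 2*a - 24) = (a^2 - a - 6)/(a + 6)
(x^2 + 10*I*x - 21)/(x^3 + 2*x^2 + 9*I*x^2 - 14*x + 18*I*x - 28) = (x + 3*I)/(x^2 + 2*x*(1 + I) + 4*I)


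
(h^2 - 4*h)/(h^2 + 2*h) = (h - 4)/(h + 2)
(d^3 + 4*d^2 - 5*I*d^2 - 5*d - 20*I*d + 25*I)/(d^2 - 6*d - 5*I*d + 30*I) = (d^2 + 4*d - 5)/(d - 6)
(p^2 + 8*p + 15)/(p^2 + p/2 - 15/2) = 2*(p + 5)/(2*p - 5)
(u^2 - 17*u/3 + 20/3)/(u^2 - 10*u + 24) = (u - 5/3)/(u - 6)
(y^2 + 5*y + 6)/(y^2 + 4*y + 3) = (y + 2)/(y + 1)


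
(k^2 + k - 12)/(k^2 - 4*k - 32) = (k - 3)/(k - 8)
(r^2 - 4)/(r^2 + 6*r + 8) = (r - 2)/(r + 4)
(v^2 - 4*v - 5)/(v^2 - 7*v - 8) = (v - 5)/(v - 8)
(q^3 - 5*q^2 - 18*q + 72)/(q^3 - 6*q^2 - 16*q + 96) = (q - 3)/(q - 4)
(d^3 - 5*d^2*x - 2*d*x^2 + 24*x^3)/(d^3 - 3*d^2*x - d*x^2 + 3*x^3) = (-d^2 + 2*d*x + 8*x^2)/(-d^2 + x^2)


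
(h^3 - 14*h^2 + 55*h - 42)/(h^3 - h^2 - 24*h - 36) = (h^2 - 8*h + 7)/(h^2 + 5*h + 6)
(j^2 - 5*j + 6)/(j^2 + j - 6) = (j - 3)/(j + 3)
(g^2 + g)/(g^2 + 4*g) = (g + 1)/(g + 4)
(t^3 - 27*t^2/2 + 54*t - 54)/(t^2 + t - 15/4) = 2*(t^2 - 12*t + 36)/(2*t + 5)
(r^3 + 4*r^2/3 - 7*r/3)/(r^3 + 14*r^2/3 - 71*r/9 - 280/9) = 3*r*(r - 1)/(3*r^2 + 7*r - 40)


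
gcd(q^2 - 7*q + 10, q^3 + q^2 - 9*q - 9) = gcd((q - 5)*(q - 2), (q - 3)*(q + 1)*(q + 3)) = 1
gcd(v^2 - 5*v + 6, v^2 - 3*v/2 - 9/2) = v - 3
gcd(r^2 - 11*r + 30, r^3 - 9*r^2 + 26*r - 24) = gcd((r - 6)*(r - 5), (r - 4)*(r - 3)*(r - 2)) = 1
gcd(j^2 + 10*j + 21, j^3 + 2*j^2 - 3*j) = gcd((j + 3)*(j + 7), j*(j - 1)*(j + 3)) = j + 3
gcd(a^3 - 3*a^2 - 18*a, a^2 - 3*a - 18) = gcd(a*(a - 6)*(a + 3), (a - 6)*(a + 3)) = a^2 - 3*a - 18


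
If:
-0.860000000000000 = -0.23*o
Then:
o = 3.74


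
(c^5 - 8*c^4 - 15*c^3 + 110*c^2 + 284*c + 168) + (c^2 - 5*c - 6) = c^5 - 8*c^4 - 15*c^3 + 111*c^2 + 279*c + 162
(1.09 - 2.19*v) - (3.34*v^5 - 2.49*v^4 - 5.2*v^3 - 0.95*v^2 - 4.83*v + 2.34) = -3.34*v^5 + 2.49*v^4 + 5.2*v^3 + 0.95*v^2 + 2.64*v - 1.25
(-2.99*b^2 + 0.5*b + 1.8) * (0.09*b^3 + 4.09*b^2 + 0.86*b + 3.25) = -0.2691*b^5 - 12.1841*b^4 - 0.3644*b^3 - 1.9255*b^2 + 3.173*b + 5.85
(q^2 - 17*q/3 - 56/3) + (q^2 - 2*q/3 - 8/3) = 2*q^2 - 19*q/3 - 64/3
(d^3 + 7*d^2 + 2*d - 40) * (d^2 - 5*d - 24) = d^5 + 2*d^4 - 57*d^3 - 218*d^2 + 152*d + 960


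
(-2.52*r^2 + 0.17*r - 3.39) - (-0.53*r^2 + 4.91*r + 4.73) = -1.99*r^2 - 4.74*r - 8.12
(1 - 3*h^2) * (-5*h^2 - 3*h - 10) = 15*h^4 + 9*h^3 + 25*h^2 - 3*h - 10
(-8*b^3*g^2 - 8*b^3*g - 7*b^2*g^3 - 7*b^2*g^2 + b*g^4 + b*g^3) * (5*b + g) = -40*b^4*g^2 - 40*b^4*g - 43*b^3*g^3 - 43*b^3*g^2 - 2*b^2*g^4 - 2*b^2*g^3 + b*g^5 + b*g^4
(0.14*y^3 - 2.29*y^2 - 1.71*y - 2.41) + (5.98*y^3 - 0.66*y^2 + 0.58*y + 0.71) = 6.12*y^3 - 2.95*y^2 - 1.13*y - 1.7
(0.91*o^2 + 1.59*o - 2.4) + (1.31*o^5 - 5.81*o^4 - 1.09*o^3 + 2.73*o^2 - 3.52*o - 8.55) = 1.31*o^5 - 5.81*o^4 - 1.09*o^3 + 3.64*o^2 - 1.93*o - 10.95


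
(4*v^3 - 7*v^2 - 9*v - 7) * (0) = 0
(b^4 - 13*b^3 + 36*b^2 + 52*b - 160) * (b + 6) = b^5 - 7*b^4 - 42*b^3 + 268*b^2 + 152*b - 960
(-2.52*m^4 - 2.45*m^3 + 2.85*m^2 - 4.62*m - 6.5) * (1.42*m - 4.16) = -3.5784*m^5 + 7.0042*m^4 + 14.239*m^3 - 18.4164*m^2 + 9.9892*m + 27.04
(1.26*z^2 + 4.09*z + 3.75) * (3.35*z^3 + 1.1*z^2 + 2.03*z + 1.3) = 4.221*z^5 + 15.0875*z^4 + 19.6193*z^3 + 14.0657*z^2 + 12.9295*z + 4.875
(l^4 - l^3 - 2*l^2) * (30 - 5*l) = -5*l^5 + 35*l^4 - 20*l^3 - 60*l^2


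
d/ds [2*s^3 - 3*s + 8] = 6*s^2 - 3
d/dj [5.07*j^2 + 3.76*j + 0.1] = 10.14*j + 3.76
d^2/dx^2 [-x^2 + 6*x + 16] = -2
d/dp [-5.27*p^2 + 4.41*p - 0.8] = 4.41 - 10.54*p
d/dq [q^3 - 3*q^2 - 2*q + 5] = 3*q^2 - 6*q - 2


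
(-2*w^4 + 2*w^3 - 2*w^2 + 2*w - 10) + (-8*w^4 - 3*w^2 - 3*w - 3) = -10*w^4 + 2*w^3 - 5*w^2 - w - 13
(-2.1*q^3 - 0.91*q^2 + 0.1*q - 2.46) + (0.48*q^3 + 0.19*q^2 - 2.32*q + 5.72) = -1.62*q^3 - 0.72*q^2 - 2.22*q + 3.26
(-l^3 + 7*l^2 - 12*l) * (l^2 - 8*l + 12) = -l^5 + 15*l^4 - 80*l^3 + 180*l^2 - 144*l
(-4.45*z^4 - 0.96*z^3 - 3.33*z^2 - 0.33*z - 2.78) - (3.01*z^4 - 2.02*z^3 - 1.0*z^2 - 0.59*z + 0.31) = -7.46*z^4 + 1.06*z^3 - 2.33*z^2 + 0.26*z - 3.09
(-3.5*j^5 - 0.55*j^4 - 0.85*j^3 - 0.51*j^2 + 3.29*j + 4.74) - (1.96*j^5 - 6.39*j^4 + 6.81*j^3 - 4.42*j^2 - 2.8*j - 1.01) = -5.46*j^5 + 5.84*j^4 - 7.66*j^3 + 3.91*j^2 + 6.09*j + 5.75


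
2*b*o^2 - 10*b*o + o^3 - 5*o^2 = o*(2*b + o)*(o - 5)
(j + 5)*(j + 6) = j^2 + 11*j + 30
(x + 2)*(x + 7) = x^2 + 9*x + 14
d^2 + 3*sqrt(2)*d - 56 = (d - 4*sqrt(2))*(d + 7*sqrt(2))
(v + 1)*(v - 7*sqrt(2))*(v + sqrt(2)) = v^3 - 6*sqrt(2)*v^2 + v^2 - 14*v - 6*sqrt(2)*v - 14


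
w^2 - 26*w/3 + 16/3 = (w - 8)*(w - 2/3)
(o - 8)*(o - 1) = o^2 - 9*o + 8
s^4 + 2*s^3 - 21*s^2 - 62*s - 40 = (s - 5)*(s + 1)*(s + 2)*(s + 4)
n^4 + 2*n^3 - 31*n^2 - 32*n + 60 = (n - 5)*(n - 1)*(n + 2)*(n + 6)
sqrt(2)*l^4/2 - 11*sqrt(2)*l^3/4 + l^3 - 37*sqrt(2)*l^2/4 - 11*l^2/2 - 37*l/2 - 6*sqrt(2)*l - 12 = (l - 8)*(l + 3/2)*(l + sqrt(2))*(sqrt(2)*l/2 + sqrt(2)/2)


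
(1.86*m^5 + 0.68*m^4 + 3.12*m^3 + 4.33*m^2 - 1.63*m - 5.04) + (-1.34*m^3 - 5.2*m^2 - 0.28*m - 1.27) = 1.86*m^5 + 0.68*m^4 + 1.78*m^3 - 0.87*m^2 - 1.91*m - 6.31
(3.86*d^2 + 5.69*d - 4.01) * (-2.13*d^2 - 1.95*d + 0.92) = -8.2218*d^4 - 19.6467*d^3 + 0.996999999999998*d^2 + 13.0543*d - 3.6892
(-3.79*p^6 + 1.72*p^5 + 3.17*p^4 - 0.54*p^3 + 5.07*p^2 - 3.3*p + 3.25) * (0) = 0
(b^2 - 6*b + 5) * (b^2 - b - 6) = b^4 - 7*b^3 + 5*b^2 + 31*b - 30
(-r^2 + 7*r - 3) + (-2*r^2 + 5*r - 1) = -3*r^2 + 12*r - 4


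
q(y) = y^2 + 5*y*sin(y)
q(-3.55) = 5.55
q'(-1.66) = -7.56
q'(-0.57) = -6.24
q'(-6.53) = -45.94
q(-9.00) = 99.55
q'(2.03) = 4.04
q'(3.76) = -10.70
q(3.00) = 11.12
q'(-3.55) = 11.18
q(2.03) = 13.22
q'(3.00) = -8.14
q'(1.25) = 9.22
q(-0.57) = 1.86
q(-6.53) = 50.62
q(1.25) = 7.49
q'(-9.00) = 20.94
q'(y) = 5*y*cos(y) + 2*y + 5*sin(y)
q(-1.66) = 11.02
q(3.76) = 3.24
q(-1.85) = 12.31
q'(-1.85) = -5.96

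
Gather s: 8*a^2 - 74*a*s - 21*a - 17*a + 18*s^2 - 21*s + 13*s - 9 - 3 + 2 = 8*a^2 - 38*a + 18*s^2 + s*(-74*a - 8) - 10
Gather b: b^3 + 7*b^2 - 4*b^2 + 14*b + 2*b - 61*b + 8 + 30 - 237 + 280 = b^3 + 3*b^2 - 45*b + 81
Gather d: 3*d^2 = 3*d^2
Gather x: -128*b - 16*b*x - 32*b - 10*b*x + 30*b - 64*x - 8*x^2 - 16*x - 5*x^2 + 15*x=-130*b - 13*x^2 + x*(-26*b - 65)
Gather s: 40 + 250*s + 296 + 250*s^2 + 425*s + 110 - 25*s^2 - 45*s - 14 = 225*s^2 + 630*s + 432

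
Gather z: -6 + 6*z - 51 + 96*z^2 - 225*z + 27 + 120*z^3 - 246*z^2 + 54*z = 120*z^3 - 150*z^2 - 165*z - 30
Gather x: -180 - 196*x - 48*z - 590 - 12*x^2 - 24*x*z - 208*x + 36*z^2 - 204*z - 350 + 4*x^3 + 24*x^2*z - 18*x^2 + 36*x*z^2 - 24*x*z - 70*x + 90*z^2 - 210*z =4*x^3 + x^2*(24*z - 30) + x*(36*z^2 - 48*z - 474) + 126*z^2 - 462*z - 1120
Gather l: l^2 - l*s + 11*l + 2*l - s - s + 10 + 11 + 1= l^2 + l*(13 - s) - 2*s + 22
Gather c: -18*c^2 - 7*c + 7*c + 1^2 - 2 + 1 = -18*c^2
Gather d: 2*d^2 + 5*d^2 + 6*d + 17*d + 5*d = 7*d^2 + 28*d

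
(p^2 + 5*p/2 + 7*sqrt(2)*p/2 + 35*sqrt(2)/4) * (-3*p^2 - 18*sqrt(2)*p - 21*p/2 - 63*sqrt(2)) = -3*p^4 - 57*sqrt(2)*p^3/2 - 18*p^3 - 171*sqrt(2)*p^2 - 609*p^2/4 - 756*p - 1995*sqrt(2)*p/8 - 2205/2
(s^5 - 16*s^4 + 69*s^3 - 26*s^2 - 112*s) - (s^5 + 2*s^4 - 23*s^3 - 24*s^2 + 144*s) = -18*s^4 + 92*s^3 - 2*s^2 - 256*s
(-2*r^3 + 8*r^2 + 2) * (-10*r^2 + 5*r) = 20*r^5 - 90*r^4 + 40*r^3 - 20*r^2 + 10*r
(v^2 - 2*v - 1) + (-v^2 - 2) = -2*v - 3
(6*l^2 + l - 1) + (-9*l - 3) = 6*l^2 - 8*l - 4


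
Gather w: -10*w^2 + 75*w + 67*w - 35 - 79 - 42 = -10*w^2 + 142*w - 156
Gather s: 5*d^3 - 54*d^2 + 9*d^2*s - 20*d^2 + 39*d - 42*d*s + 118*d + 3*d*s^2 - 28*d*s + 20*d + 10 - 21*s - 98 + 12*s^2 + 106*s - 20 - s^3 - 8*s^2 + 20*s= 5*d^3 - 74*d^2 + 177*d - s^3 + s^2*(3*d + 4) + s*(9*d^2 - 70*d + 105) - 108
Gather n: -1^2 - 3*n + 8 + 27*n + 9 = 24*n + 16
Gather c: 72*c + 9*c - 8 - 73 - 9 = 81*c - 90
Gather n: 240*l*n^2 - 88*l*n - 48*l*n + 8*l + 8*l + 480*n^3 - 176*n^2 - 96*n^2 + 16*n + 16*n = 16*l + 480*n^3 + n^2*(240*l - 272) + n*(32 - 136*l)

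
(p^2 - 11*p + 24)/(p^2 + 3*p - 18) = (p - 8)/(p + 6)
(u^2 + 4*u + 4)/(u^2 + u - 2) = (u + 2)/(u - 1)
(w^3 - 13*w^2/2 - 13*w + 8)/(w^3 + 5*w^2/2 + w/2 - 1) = (w - 8)/(w + 1)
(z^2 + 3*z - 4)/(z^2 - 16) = (z - 1)/(z - 4)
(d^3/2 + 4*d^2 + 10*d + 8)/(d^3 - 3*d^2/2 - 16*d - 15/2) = (d^3 + 8*d^2 + 20*d + 16)/(2*d^3 - 3*d^2 - 32*d - 15)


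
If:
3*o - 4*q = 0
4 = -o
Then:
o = -4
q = -3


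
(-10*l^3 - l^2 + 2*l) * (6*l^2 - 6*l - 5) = -60*l^5 + 54*l^4 + 68*l^3 - 7*l^2 - 10*l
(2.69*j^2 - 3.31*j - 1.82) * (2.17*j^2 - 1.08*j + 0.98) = 5.8373*j^4 - 10.0879*j^3 + 2.2616*j^2 - 1.2782*j - 1.7836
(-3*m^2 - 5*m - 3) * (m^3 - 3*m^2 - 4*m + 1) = -3*m^5 + 4*m^4 + 24*m^3 + 26*m^2 + 7*m - 3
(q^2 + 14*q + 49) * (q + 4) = q^3 + 18*q^2 + 105*q + 196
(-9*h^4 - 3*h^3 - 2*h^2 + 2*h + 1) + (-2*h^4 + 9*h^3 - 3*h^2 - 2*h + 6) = -11*h^4 + 6*h^3 - 5*h^2 + 7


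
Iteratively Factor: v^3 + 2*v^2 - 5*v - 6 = (v - 2)*(v^2 + 4*v + 3) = (v - 2)*(v + 1)*(v + 3)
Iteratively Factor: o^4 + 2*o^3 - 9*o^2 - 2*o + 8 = (o - 1)*(o^3 + 3*o^2 - 6*o - 8) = (o - 2)*(o - 1)*(o^2 + 5*o + 4) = (o - 2)*(o - 1)*(o + 1)*(o + 4)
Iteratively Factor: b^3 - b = (b)*(b^2 - 1) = b*(b + 1)*(b - 1)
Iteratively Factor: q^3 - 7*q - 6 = (q - 3)*(q^2 + 3*q + 2) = (q - 3)*(q + 1)*(q + 2)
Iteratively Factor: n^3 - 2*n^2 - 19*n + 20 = (n - 5)*(n^2 + 3*n - 4) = (n - 5)*(n + 4)*(n - 1)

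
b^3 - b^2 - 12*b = b*(b - 4)*(b + 3)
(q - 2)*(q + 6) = q^2 + 4*q - 12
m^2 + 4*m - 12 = (m - 2)*(m + 6)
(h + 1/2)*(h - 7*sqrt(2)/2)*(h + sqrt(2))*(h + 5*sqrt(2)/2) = h^4 + h^3/2 - 39*h^2/2 - 35*sqrt(2)*h/2 - 39*h/4 - 35*sqrt(2)/4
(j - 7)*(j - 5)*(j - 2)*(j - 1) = j^4 - 15*j^3 + 73*j^2 - 129*j + 70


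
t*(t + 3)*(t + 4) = t^3 + 7*t^2 + 12*t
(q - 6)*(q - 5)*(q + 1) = q^3 - 10*q^2 + 19*q + 30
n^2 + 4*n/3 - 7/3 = (n - 1)*(n + 7/3)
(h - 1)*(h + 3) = h^2 + 2*h - 3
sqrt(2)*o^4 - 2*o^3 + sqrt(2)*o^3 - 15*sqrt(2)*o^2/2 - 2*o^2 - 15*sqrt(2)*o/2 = o*(o - 5*sqrt(2)/2)*(o + 3*sqrt(2)/2)*(sqrt(2)*o + sqrt(2))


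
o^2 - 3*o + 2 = (o - 2)*(o - 1)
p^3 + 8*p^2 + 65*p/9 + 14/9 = (p + 1/3)*(p + 2/3)*(p + 7)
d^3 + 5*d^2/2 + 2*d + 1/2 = (d + 1/2)*(d + 1)^2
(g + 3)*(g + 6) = g^2 + 9*g + 18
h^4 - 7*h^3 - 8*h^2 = h^2*(h - 8)*(h + 1)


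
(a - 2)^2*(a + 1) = a^3 - 3*a^2 + 4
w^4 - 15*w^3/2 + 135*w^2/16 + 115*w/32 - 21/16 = (w - 6)*(w - 7/4)*(w - 1/4)*(w + 1/2)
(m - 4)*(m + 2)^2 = m^3 - 12*m - 16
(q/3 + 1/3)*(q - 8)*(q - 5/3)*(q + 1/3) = q^4/3 - 25*q^3/9 + 7*q^2/27 + 131*q/27 + 40/27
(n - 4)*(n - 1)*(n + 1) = n^3 - 4*n^2 - n + 4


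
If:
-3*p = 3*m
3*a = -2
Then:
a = -2/3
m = -p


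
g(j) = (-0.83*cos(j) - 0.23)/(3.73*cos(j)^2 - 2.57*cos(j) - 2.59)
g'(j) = (7.46*sin(j)*cos(j) - 2.57*sin(j))*(-0.83*cos(j) - 0.23)/(3.73*cos(j)^2 - 2.57*cos(j) - 2.59)^2 + 0.83*sin(j)/(3.73*cos(j)^2 - 2.57*cos(j) - 2.59) = (3.0959*sin(j)^2 - 1.7158*cos(j) - 4.6545)*sin(j)/(-3.73*cos(j)^2 + 2.57*cos(j) + 2.59)^2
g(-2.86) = 0.17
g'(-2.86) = 0.07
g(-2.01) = -0.15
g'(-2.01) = 1.86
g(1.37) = 0.13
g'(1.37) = -0.23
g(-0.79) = 0.32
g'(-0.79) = 0.47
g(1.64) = 0.07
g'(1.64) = -0.25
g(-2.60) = 0.20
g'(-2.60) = 0.22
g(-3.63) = 0.19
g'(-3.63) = -0.17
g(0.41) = 0.55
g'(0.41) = -0.70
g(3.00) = 0.16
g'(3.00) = -0.03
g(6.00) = 0.63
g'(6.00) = 0.65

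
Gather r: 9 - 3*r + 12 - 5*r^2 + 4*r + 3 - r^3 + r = -r^3 - 5*r^2 + 2*r + 24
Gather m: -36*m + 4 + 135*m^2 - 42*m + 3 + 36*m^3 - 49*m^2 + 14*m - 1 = 36*m^3 + 86*m^2 - 64*m + 6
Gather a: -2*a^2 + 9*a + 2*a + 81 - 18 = -2*a^2 + 11*a + 63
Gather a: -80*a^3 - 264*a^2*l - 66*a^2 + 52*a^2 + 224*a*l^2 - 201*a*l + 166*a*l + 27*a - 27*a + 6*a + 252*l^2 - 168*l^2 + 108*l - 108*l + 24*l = -80*a^3 + a^2*(-264*l - 14) + a*(224*l^2 - 35*l + 6) + 84*l^2 + 24*l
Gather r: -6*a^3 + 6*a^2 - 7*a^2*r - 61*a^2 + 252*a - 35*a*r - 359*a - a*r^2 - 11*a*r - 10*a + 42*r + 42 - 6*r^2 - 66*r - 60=-6*a^3 - 55*a^2 - 117*a + r^2*(-a - 6) + r*(-7*a^2 - 46*a - 24) - 18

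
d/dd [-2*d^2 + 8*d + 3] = 8 - 4*d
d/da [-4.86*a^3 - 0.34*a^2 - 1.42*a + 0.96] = -14.58*a^2 - 0.68*a - 1.42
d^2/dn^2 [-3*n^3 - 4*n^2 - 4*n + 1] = -18*n - 8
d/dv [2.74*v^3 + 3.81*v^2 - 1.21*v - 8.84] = 8.22*v^2 + 7.62*v - 1.21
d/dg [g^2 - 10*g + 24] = 2*g - 10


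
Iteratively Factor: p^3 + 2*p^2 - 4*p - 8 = (p + 2)*(p^2 - 4) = (p + 2)^2*(p - 2)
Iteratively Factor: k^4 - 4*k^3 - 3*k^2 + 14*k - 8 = (k - 4)*(k^3 - 3*k + 2) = (k - 4)*(k - 1)*(k^2 + k - 2) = (k - 4)*(k - 1)*(k + 2)*(k - 1)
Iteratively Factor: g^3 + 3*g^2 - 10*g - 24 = (g + 2)*(g^2 + g - 12) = (g + 2)*(g + 4)*(g - 3)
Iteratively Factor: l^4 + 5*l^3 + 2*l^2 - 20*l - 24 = (l - 2)*(l^3 + 7*l^2 + 16*l + 12) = (l - 2)*(l + 2)*(l^2 + 5*l + 6) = (l - 2)*(l + 2)^2*(l + 3)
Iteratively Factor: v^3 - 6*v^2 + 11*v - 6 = (v - 2)*(v^2 - 4*v + 3) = (v - 2)*(v - 1)*(v - 3)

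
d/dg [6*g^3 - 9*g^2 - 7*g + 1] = 18*g^2 - 18*g - 7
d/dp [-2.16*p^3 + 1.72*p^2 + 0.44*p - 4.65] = -6.48*p^2 + 3.44*p + 0.44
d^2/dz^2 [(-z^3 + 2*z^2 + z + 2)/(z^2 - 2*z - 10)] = 2*(-9*z^3 + 6*z^2 - 282*z + 208)/(z^6 - 6*z^5 - 18*z^4 + 112*z^3 + 180*z^2 - 600*z - 1000)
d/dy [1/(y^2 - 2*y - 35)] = 2*(1 - y)/(-y^2 + 2*y + 35)^2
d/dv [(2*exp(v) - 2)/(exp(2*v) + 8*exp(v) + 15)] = 2*(2*(1 - exp(v))*(exp(v) + 4) + exp(2*v) + 8*exp(v) + 15)*exp(v)/(exp(2*v) + 8*exp(v) + 15)^2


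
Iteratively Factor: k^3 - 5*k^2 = (k)*(k^2 - 5*k) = k*(k - 5)*(k)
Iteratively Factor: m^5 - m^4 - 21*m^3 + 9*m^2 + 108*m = (m - 4)*(m^4 + 3*m^3 - 9*m^2 - 27*m) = (m - 4)*(m + 3)*(m^3 - 9*m) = (m - 4)*(m + 3)^2*(m^2 - 3*m) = (m - 4)*(m - 3)*(m + 3)^2*(m)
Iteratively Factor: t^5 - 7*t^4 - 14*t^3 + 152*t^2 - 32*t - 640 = (t + 4)*(t^4 - 11*t^3 + 30*t^2 + 32*t - 160) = (t - 5)*(t + 4)*(t^3 - 6*t^2 + 32) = (t - 5)*(t + 2)*(t + 4)*(t^2 - 8*t + 16) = (t - 5)*(t - 4)*(t + 2)*(t + 4)*(t - 4)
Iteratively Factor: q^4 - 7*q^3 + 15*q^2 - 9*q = (q - 3)*(q^3 - 4*q^2 + 3*q) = (q - 3)^2*(q^2 - q) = (q - 3)^2*(q - 1)*(q)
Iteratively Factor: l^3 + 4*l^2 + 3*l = (l)*(l^2 + 4*l + 3) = l*(l + 1)*(l + 3)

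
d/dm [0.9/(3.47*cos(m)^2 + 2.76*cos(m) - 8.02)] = (6.246*cos(m) + 2.484)*sin(m)/(3.47*cos(m)^2 + 2.76*cos(m) - 8.02)^2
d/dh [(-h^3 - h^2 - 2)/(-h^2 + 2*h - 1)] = (h^3 - 3*h^2 - 2*h - 4)/(h^3 - 3*h^2 + 3*h - 1)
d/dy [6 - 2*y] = -2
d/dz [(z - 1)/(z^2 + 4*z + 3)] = (z^2 + 4*z - 2*(z - 1)*(z + 2) + 3)/(z^2 + 4*z + 3)^2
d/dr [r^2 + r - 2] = 2*r + 1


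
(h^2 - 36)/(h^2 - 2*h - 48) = (h - 6)/(h - 8)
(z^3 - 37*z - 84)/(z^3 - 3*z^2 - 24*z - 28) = (z^2 + 7*z + 12)/(z^2 + 4*z + 4)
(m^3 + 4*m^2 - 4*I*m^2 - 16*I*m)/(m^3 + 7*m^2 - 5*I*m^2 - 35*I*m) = (m^2 + 4*m*(1 - I) - 16*I)/(m^2 + m*(7 - 5*I) - 35*I)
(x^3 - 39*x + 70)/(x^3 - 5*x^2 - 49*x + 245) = (x - 2)/(x - 7)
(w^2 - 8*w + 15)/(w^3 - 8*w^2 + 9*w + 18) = (w - 5)/(w^2 - 5*w - 6)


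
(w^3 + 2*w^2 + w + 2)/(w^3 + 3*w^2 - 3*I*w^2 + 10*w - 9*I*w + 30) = (w^3 + 2*w^2 + w + 2)/(w^3 + 3*w^2*(1 - I) + w*(10 - 9*I) + 30)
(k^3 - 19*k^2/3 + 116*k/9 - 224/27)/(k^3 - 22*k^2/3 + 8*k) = (k^2 - 5*k + 56/9)/(k*(k - 6))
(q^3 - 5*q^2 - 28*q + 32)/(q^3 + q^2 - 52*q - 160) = (q - 1)/(q + 5)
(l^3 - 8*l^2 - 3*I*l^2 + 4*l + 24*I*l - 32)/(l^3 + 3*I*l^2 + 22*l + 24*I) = (l - 8)/(l + 6*I)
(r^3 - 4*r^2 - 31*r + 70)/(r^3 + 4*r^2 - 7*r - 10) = (r - 7)/(r + 1)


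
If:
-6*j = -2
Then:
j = 1/3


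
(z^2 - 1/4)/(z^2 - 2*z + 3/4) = (2*z + 1)/(2*z - 3)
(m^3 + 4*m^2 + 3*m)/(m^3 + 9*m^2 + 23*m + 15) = m/(m + 5)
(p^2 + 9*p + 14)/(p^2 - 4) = (p + 7)/(p - 2)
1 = 1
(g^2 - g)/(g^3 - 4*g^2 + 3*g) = 1/(g - 3)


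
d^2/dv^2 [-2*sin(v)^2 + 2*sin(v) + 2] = -2*sin(v) - 4*cos(2*v)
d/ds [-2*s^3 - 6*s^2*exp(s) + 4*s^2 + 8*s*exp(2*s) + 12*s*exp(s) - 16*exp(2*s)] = -6*s^2*exp(s) - 6*s^2 + 16*s*exp(2*s) + 8*s - 24*exp(2*s) + 12*exp(s)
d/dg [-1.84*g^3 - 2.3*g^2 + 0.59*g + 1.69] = -5.52*g^2 - 4.6*g + 0.59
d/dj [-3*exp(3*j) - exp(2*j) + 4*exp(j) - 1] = (-9*exp(2*j) - 2*exp(j) + 4)*exp(j)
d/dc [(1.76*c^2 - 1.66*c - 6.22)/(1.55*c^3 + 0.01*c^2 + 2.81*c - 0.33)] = (-2.728*c^4 + 5.146*c^3 + 33.8852*c^2 - 1.0372*c + 18.026)/(2.4025*c^6 + 0.031*c^5 + 8.7111*c^4 - 0.9668*c^3 + 7.8895*c^2 - 1.8546*c + 0.1089)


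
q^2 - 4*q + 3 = (q - 3)*(q - 1)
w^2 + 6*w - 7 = (w - 1)*(w + 7)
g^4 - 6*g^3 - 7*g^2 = g^2*(g - 7)*(g + 1)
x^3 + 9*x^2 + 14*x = x*(x + 2)*(x + 7)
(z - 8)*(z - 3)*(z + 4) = z^3 - 7*z^2 - 20*z + 96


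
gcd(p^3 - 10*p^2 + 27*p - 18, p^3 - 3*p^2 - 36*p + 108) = p^2 - 9*p + 18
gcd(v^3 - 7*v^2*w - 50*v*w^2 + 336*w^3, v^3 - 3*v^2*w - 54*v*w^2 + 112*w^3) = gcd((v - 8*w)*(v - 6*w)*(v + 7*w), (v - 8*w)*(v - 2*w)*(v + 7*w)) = v^2 - v*w - 56*w^2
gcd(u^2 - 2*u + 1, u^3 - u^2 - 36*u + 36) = u - 1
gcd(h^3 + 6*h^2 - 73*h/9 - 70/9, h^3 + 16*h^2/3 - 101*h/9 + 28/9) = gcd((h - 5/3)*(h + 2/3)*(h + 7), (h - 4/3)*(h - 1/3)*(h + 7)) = h + 7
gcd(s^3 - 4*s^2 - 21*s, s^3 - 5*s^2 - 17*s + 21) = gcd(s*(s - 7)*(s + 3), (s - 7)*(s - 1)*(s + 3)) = s^2 - 4*s - 21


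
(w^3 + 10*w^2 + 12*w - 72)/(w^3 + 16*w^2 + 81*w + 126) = (w^2 + 4*w - 12)/(w^2 + 10*w + 21)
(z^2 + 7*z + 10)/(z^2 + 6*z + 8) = (z + 5)/(z + 4)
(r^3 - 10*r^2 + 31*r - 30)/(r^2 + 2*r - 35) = (r^2 - 5*r + 6)/(r + 7)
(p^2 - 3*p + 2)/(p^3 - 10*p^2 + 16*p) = (p - 1)/(p*(p - 8))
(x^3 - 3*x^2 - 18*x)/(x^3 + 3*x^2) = (x - 6)/x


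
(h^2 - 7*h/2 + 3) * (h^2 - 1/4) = h^4 - 7*h^3/2 + 11*h^2/4 + 7*h/8 - 3/4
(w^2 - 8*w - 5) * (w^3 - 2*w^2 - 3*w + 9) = w^5 - 10*w^4 + 8*w^3 + 43*w^2 - 57*w - 45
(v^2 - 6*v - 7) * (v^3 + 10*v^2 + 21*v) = v^5 + 4*v^4 - 46*v^3 - 196*v^2 - 147*v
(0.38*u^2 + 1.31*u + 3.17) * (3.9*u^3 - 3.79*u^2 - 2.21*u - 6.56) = 1.482*u^5 + 3.6688*u^4 + 6.5583*u^3 - 17.4022*u^2 - 15.5993*u - 20.7952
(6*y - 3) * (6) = 36*y - 18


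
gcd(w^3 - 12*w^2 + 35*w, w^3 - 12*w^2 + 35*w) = w^3 - 12*w^2 + 35*w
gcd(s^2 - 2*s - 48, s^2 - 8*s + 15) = 1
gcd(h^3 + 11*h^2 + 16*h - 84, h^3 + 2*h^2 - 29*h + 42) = h^2 + 5*h - 14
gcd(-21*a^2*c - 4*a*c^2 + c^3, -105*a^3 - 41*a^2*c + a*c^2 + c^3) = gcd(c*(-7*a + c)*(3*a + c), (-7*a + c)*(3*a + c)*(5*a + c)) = 21*a^2 + 4*a*c - c^2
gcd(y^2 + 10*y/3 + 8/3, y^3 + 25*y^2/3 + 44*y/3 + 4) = y + 2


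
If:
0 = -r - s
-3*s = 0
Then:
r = 0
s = 0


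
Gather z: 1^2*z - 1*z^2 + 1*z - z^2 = -2*z^2 + 2*z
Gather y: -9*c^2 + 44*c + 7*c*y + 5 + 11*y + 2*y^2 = -9*c^2 + 44*c + 2*y^2 + y*(7*c + 11) + 5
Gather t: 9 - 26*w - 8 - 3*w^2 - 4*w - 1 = -3*w^2 - 30*w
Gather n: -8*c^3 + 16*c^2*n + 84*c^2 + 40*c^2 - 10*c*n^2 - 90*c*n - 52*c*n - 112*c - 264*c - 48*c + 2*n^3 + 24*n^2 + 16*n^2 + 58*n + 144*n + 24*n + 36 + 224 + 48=-8*c^3 + 124*c^2 - 424*c + 2*n^3 + n^2*(40 - 10*c) + n*(16*c^2 - 142*c + 226) + 308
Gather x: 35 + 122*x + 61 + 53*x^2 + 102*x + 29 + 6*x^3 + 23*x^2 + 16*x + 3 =6*x^3 + 76*x^2 + 240*x + 128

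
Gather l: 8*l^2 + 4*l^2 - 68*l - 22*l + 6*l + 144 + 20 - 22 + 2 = 12*l^2 - 84*l + 144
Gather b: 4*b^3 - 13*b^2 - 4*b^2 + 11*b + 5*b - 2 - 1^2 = 4*b^3 - 17*b^2 + 16*b - 3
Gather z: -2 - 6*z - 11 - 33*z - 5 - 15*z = -54*z - 18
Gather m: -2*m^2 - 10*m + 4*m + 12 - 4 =-2*m^2 - 6*m + 8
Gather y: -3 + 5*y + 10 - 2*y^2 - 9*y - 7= -2*y^2 - 4*y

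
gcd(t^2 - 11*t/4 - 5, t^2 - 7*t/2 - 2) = t - 4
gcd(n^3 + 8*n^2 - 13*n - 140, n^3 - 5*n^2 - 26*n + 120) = n^2 + n - 20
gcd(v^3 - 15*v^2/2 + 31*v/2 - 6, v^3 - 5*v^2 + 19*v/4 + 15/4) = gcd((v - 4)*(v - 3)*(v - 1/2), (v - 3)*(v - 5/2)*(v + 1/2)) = v - 3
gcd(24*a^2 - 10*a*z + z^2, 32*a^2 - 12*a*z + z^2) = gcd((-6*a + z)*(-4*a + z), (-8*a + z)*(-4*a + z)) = -4*a + z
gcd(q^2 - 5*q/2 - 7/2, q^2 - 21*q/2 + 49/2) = q - 7/2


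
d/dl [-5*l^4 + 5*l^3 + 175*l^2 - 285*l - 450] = -20*l^3 + 15*l^2 + 350*l - 285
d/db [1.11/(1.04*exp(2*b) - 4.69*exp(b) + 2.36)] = (5.2059 - 2.3088*exp(b))*exp(b)/(1.04*exp(2*b) - 4.69*exp(b) + 2.36)^2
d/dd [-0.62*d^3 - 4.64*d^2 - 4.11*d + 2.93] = -1.86*d^2 - 9.28*d - 4.11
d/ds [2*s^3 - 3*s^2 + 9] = 6*s*(s - 1)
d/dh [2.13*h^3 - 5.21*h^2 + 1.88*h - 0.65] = 6.39*h^2 - 10.42*h + 1.88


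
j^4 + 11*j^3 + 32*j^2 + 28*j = j*(j + 2)^2*(j + 7)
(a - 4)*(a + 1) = a^2 - 3*a - 4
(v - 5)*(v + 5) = v^2 - 25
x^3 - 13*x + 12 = (x - 3)*(x - 1)*(x + 4)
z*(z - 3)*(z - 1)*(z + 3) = z^4 - z^3 - 9*z^2 + 9*z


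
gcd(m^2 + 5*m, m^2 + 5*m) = m^2 + 5*m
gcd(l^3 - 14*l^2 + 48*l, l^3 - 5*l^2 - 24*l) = l^2 - 8*l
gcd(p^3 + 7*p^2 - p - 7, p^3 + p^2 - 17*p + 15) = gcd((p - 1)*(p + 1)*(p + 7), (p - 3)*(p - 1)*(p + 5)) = p - 1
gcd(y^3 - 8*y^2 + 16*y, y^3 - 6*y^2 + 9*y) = y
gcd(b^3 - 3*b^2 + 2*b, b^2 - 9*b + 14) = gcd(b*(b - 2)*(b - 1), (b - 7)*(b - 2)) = b - 2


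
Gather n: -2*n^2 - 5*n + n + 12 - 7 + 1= -2*n^2 - 4*n + 6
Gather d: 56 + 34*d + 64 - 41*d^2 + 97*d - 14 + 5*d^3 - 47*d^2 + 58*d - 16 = 5*d^3 - 88*d^2 + 189*d + 90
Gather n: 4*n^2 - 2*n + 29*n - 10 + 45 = 4*n^2 + 27*n + 35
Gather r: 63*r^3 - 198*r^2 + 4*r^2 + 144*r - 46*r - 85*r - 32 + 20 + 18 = 63*r^3 - 194*r^2 + 13*r + 6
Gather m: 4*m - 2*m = 2*m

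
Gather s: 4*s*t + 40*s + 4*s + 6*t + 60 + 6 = s*(4*t + 44) + 6*t + 66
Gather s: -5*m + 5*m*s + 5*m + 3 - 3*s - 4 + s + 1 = s*(5*m - 2)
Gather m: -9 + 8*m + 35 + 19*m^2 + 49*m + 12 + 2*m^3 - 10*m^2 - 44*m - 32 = 2*m^3 + 9*m^2 + 13*m + 6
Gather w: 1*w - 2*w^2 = -2*w^2 + w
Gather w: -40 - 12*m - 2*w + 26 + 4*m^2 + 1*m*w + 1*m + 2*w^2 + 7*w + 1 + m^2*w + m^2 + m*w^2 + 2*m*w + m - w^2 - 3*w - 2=5*m^2 - 10*m + w^2*(m + 1) + w*(m^2 + 3*m + 2) - 15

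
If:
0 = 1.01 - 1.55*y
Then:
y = 0.65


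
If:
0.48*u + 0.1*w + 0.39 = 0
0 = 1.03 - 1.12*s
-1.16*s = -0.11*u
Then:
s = 0.92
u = 9.70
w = -50.45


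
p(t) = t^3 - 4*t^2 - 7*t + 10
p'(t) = 3*t^2 - 8*t - 7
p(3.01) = -20.04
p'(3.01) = -3.90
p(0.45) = 6.13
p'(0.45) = -9.99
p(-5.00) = -180.00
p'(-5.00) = 108.00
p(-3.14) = -38.42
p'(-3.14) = 47.70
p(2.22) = -14.31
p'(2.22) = -9.97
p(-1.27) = 10.39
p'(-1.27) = 8.00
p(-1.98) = 0.42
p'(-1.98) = 20.60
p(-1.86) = 2.75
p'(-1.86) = 18.26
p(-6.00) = -308.00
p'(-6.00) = 149.00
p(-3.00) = -32.00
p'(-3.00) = 44.00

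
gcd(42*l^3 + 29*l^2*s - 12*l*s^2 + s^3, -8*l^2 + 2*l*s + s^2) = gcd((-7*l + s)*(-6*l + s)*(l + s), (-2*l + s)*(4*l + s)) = 1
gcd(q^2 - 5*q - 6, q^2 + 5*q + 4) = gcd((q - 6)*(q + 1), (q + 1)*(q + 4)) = q + 1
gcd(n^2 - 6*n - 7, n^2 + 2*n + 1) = n + 1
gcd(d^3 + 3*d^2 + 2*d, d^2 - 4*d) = d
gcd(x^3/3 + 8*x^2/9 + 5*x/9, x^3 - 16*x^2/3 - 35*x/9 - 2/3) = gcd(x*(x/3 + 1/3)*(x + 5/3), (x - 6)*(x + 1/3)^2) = 1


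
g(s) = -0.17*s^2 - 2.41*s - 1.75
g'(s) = -0.34*s - 2.41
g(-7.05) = 6.79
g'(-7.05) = -0.01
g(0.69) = -3.49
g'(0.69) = -2.64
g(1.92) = -7.00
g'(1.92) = -3.06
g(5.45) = -19.93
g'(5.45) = -4.26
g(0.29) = -2.46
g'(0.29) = -2.51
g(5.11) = -18.50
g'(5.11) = -4.15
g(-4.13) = 5.30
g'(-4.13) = -1.01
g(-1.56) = 1.60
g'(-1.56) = -1.88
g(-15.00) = -3.85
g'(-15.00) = 2.69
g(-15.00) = -3.85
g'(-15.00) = 2.69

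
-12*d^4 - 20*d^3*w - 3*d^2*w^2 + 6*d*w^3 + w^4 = (-2*d + w)*(d + w)^2*(6*d + w)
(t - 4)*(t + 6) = t^2 + 2*t - 24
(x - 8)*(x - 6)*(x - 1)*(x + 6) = x^4 - 9*x^3 - 28*x^2 + 324*x - 288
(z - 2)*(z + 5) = z^2 + 3*z - 10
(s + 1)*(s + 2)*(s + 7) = s^3 + 10*s^2 + 23*s + 14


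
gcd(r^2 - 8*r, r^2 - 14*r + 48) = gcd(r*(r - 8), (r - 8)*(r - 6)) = r - 8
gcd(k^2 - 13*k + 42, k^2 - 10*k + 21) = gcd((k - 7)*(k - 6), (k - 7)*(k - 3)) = k - 7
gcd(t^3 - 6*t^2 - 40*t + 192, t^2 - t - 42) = t + 6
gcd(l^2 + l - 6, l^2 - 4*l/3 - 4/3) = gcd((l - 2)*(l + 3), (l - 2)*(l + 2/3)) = l - 2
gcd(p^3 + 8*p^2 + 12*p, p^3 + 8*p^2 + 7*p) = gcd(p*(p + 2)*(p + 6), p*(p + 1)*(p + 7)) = p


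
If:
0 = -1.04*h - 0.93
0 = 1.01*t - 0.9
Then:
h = -0.89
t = 0.89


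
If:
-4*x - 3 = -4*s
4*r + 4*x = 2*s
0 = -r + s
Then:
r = 1/2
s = 1/2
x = -1/4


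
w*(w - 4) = w^2 - 4*w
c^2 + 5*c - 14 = (c - 2)*(c + 7)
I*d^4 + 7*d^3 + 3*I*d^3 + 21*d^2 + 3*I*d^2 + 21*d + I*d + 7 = (d + 1)^2*(d - 7*I)*(I*d + I)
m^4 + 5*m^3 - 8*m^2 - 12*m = m*(m - 2)*(m + 1)*(m + 6)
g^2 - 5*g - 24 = (g - 8)*(g + 3)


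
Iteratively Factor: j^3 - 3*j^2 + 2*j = (j)*(j^2 - 3*j + 2) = j*(j - 2)*(j - 1)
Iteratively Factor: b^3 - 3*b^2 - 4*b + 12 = (b + 2)*(b^2 - 5*b + 6) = (b - 2)*(b + 2)*(b - 3)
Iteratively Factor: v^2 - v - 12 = (v - 4)*(v + 3)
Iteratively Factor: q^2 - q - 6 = (q - 3)*(q + 2)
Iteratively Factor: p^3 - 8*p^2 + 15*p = (p - 3)*(p^2 - 5*p) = (p - 5)*(p - 3)*(p)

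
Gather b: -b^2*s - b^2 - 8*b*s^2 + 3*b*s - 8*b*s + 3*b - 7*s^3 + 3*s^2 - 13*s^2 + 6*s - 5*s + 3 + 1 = b^2*(-s - 1) + b*(-8*s^2 - 5*s + 3) - 7*s^3 - 10*s^2 + s + 4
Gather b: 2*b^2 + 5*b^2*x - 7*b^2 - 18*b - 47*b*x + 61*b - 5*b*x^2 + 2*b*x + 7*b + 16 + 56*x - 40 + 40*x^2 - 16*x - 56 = b^2*(5*x - 5) + b*(-5*x^2 - 45*x + 50) + 40*x^2 + 40*x - 80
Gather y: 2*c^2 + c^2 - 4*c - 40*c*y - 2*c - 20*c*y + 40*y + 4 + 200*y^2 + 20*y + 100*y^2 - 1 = 3*c^2 - 6*c + 300*y^2 + y*(60 - 60*c) + 3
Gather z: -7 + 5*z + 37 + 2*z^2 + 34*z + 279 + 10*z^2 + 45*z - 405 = 12*z^2 + 84*z - 96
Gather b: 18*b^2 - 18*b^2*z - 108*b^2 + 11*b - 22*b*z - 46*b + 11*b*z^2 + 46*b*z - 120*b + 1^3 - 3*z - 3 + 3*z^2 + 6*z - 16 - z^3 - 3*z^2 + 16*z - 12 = b^2*(-18*z - 90) + b*(11*z^2 + 24*z - 155) - z^3 + 19*z - 30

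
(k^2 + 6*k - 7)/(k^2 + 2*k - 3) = (k + 7)/(k + 3)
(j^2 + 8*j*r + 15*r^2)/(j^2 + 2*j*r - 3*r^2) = (-j - 5*r)/(-j + r)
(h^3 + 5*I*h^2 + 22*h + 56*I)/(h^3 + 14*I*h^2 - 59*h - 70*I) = (h - 4*I)/(h + 5*I)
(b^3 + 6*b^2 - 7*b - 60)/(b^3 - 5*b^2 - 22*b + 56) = (b^2 + 2*b - 15)/(b^2 - 9*b + 14)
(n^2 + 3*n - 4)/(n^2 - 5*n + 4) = (n + 4)/(n - 4)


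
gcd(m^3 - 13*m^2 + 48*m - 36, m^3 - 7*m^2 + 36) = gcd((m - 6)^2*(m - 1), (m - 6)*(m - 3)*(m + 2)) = m - 6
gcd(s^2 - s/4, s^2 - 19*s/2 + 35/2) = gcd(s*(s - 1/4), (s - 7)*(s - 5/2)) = 1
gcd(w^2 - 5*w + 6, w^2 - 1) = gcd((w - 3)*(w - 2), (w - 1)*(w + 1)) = 1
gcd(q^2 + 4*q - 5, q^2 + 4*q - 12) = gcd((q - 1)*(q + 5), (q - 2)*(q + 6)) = 1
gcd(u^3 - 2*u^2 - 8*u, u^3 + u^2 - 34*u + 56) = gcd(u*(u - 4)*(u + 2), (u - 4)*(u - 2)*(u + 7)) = u - 4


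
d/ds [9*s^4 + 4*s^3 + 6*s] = 36*s^3 + 12*s^2 + 6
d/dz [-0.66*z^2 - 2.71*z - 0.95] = -1.32*z - 2.71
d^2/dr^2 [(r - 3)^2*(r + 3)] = 6*r - 6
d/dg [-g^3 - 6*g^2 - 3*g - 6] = -3*g^2 - 12*g - 3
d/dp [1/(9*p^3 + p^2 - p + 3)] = (-27*p^2 - 2*p + 1)/(9*p^3 + p^2 - p + 3)^2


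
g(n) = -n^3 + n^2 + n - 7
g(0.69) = -6.16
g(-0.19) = -7.15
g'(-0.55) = -1.01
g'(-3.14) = -34.86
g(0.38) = -6.53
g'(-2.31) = -19.63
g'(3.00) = -20.00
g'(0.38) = 1.33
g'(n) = -3*n^2 + 2*n + 1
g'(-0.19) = 0.51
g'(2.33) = -10.63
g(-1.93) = 1.98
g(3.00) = -22.00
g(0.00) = -7.00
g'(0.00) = 1.00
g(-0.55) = -7.08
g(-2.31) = 8.35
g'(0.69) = 0.95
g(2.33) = -11.89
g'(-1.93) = -14.03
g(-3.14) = 30.68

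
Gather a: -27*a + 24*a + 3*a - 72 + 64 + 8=0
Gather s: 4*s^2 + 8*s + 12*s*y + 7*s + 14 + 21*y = 4*s^2 + s*(12*y + 15) + 21*y + 14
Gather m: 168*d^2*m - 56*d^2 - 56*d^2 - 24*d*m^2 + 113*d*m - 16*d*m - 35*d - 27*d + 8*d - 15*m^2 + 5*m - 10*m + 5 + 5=-112*d^2 - 54*d + m^2*(-24*d - 15) + m*(168*d^2 + 97*d - 5) + 10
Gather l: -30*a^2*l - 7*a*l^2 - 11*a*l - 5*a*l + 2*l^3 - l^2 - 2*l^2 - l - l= 2*l^3 + l^2*(-7*a - 3) + l*(-30*a^2 - 16*a - 2)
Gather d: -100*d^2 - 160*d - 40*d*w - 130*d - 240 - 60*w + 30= -100*d^2 + d*(-40*w - 290) - 60*w - 210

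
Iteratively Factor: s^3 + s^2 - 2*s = (s)*(s^2 + s - 2) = s*(s + 2)*(s - 1)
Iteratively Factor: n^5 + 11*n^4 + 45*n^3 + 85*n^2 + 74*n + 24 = (n + 4)*(n^4 + 7*n^3 + 17*n^2 + 17*n + 6) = (n + 1)*(n + 4)*(n^3 + 6*n^2 + 11*n + 6) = (n + 1)^2*(n + 4)*(n^2 + 5*n + 6) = (n + 1)^2*(n + 3)*(n + 4)*(n + 2)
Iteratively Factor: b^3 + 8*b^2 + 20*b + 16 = (b + 4)*(b^2 + 4*b + 4) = (b + 2)*(b + 4)*(b + 2)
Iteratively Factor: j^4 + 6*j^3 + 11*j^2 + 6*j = (j + 2)*(j^3 + 4*j^2 + 3*j) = j*(j + 2)*(j^2 + 4*j + 3) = j*(j + 1)*(j + 2)*(j + 3)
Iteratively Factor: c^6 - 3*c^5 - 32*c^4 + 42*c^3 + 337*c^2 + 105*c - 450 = (c - 5)*(c^5 + 2*c^4 - 22*c^3 - 68*c^2 - 3*c + 90) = (c - 5)^2*(c^4 + 7*c^3 + 13*c^2 - 3*c - 18) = (c - 5)^2*(c - 1)*(c^3 + 8*c^2 + 21*c + 18) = (c - 5)^2*(c - 1)*(c + 3)*(c^2 + 5*c + 6) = (c - 5)^2*(c - 1)*(c + 2)*(c + 3)*(c + 3)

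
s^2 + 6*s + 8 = (s + 2)*(s + 4)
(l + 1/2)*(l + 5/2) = l^2 + 3*l + 5/4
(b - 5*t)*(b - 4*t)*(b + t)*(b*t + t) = b^4*t - 8*b^3*t^2 + b^3*t + 11*b^2*t^3 - 8*b^2*t^2 + 20*b*t^4 + 11*b*t^3 + 20*t^4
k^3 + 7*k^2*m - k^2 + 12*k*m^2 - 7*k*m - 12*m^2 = (k - 1)*(k + 3*m)*(k + 4*m)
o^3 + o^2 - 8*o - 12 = (o - 3)*(o + 2)^2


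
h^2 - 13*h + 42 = (h - 7)*(h - 6)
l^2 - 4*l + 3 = (l - 3)*(l - 1)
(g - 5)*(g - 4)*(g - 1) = g^3 - 10*g^2 + 29*g - 20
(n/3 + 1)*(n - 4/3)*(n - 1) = n^3/3 + 2*n^2/9 - 17*n/9 + 4/3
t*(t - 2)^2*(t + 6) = t^4 + 2*t^3 - 20*t^2 + 24*t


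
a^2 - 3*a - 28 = (a - 7)*(a + 4)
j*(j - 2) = j^2 - 2*j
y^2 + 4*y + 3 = (y + 1)*(y + 3)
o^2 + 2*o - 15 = (o - 3)*(o + 5)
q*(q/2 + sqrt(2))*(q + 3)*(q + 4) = q^4/2 + sqrt(2)*q^3 + 7*q^3/2 + 6*q^2 + 7*sqrt(2)*q^2 + 12*sqrt(2)*q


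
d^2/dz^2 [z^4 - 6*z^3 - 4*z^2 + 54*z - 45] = 12*z^2 - 36*z - 8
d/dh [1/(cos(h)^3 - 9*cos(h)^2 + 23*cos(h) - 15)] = (3*cos(h)^2 - 18*cos(h) + 23)*sin(h)/(cos(h)^3 - 9*cos(h)^2 + 23*cos(h) - 15)^2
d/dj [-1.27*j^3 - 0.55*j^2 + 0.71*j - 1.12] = -3.81*j^2 - 1.1*j + 0.71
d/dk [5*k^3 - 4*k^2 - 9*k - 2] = 15*k^2 - 8*k - 9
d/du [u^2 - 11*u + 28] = 2*u - 11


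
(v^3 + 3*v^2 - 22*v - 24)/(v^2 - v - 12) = (v^2 + 7*v + 6)/(v + 3)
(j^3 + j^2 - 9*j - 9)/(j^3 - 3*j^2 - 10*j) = (-j^3 - j^2 + 9*j + 9)/(j*(-j^2 + 3*j + 10))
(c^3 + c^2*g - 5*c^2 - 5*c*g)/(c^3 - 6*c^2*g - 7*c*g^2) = (c - 5)/(c - 7*g)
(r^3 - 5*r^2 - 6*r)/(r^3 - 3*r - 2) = r*(r - 6)/(r^2 - r - 2)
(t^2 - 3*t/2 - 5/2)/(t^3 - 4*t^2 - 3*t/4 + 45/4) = 2*(t + 1)/(2*t^2 - 3*t - 9)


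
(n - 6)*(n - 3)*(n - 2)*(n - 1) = n^4 - 12*n^3 + 47*n^2 - 72*n + 36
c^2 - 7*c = c*(c - 7)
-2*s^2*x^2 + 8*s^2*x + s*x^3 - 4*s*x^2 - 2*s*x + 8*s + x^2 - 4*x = (-2*s + x)*(x - 4)*(s*x + 1)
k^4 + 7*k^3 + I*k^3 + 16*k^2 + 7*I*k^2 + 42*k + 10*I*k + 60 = (k + 2)*(k + 5)*(k - 2*I)*(k + 3*I)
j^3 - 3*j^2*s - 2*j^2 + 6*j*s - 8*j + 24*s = (j - 4)*(j + 2)*(j - 3*s)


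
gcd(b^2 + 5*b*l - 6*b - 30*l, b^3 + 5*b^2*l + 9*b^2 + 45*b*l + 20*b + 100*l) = b + 5*l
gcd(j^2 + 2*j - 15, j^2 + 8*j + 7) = 1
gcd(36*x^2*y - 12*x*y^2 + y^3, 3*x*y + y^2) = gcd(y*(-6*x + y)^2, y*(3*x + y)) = y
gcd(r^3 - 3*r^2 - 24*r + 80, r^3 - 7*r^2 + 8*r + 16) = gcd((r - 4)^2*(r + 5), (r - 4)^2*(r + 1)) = r^2 - 8*r + 16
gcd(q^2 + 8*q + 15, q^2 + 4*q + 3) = q + 3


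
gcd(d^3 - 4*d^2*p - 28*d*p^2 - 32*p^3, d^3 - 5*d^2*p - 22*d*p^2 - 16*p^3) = -d^2 + 6*d*p + 16*p^2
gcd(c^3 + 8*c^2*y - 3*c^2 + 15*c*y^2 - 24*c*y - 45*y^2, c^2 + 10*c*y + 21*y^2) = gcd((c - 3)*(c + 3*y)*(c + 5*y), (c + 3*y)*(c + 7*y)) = c + 3*y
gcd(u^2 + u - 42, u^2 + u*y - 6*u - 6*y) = u - 6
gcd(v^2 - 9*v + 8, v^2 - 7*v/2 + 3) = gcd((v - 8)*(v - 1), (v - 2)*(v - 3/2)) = 1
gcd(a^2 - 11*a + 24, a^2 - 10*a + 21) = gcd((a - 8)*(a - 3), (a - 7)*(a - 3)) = a - 3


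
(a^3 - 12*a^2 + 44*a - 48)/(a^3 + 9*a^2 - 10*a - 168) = (a^2 - 8*a + 12)/(a^2 + 13*a + 42)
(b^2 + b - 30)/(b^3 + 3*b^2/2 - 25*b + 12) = 2*(b - 5)/(2*b^2 - 9*b + 4)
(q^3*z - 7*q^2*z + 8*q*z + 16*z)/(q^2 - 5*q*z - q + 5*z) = z*(q^3 - 7*q^2 + 8*q + 16)/(q^2 - 5*q*z - q + 5*z)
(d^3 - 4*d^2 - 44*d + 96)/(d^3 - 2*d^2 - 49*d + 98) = (d^2 - 2*d - 48)/(d^2 - 49)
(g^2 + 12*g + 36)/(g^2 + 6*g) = (g + 6)/g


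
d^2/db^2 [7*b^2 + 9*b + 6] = 14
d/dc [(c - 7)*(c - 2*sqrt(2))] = 2*c - 7 - 2*sqrt(2)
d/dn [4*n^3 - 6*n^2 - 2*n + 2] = 12*n^2 - 12*n - 2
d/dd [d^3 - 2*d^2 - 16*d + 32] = 3*d^2 - 4*d - 16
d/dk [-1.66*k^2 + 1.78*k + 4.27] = 1.78 - 3.32*k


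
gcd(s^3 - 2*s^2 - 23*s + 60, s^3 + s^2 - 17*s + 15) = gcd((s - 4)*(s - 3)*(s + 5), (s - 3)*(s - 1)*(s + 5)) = s^2 + 2*s - 15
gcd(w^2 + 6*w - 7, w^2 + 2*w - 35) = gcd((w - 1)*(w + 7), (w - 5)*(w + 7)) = w + 7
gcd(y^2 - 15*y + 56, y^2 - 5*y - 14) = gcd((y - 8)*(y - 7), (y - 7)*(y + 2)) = y - 7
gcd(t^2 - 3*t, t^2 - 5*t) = t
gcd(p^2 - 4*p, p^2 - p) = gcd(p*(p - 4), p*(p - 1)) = p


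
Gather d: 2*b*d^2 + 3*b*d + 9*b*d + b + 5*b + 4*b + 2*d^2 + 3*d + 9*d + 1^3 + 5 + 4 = 10*b + d^2*(2*b + 2) + d*(12*b + 12) + 10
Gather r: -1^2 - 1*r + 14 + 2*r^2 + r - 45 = 2*r^2 - 32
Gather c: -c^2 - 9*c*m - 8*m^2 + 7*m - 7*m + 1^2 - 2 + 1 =-c^2 - 9*c*m - 8*m^2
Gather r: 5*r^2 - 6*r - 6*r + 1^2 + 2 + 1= 5*r^2 - 12*r + 4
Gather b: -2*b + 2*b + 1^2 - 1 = 0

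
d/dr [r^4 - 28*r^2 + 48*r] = 4*r^3 - 56*r + 48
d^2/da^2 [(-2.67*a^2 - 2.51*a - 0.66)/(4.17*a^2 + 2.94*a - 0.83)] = (-5.6843418860808e-14*a^4 - 21.824946*a^3 - 124.306866*a^2 - 100.672974*a - 31.906734)/(72.511713*a^6 + 153.370098*a^5 + 64.833075*a^4 - 35.64162*a^3 - 12.904425*a^2 + 6.076098*a - 0.571787)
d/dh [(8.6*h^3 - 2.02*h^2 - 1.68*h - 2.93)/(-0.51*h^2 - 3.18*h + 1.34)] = (-4.386*h^4 - 54.696*h^3 + 40.1388*h^2 - 8.4022*h - 11.5686)/(0.2601*h^4 + 3.2436*h^3 + 8.7456*h^2 - 8.5224*h + 1.7956)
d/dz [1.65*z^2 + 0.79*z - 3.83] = 3.3*z + 0.79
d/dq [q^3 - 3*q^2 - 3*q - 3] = 3*q^2 - 6*q - 3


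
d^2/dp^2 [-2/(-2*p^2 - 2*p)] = 2*(-p*(p + 1) + (2*p + 1)^2)/(p^3*(p + 1)^3)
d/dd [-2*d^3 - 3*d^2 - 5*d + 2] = -6*d^2 - 6*d - 5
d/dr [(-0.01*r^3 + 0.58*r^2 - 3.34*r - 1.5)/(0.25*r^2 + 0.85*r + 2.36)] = (-0.0025*r^4 - 0.017*r^3 + 1.2572*r^2 + 3.4876*r - 6.6074)/(0.0625*r^4 + 0.425*r^3 + 1.9025*r^2 + 4.012*r + 5.5696)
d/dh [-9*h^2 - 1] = -18*h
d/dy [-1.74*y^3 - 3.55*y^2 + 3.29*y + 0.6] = -5.22*y^2 - 7.1*y + 3.29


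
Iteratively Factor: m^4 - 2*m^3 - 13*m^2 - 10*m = (m)*(m^3 - 2*m^2 - 13*m - 10) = m*(m - 5)*(m^2 + 3*m + 2) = m*(m - 5)*(m + 2)*(m + 1)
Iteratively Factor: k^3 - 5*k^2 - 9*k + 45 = (k - 3)*(k^2 - 2*k - 15) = (k - 3)*(k + 3)*(k - 5)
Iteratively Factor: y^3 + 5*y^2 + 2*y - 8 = (y + 2)*(y^2 + 3*y - 4) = (y + 2)*(y + 4)*(y - 1)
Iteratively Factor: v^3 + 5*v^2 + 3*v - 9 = (v + 3)*(v^2 + 2*v - 3) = (v - 1)*(v + 3)*(v + 3)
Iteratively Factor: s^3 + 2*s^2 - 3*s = (s)*(s^2 + 2*s - 3) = s*(s - 1)*(s + 3)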